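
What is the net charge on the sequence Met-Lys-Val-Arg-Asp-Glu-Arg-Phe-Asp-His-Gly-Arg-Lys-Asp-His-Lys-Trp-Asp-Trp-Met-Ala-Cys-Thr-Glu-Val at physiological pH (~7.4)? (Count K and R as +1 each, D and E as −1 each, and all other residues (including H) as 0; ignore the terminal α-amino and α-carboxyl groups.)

Positive (K, R): Lys2, Arg4, Arg7, Arg12, Lys13, Lys16 → +6.
Negative (D, E): Asp5, Glu6, Asp9, Asp14, Asp18, Glu24 → −6.
Net charge = (+6) + (−6) = 0.

0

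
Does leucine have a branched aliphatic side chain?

Valine (V), leucine (L), and isoleucine (I) are the branched-chain amino acids.
Leucine is in this group.

Yes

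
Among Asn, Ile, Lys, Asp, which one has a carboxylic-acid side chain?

Asp

The acidic residues are Asp (D) and Glu (E), whose side chains end in a carboxylate group.
Of the listed options, only Asp belongs to this group.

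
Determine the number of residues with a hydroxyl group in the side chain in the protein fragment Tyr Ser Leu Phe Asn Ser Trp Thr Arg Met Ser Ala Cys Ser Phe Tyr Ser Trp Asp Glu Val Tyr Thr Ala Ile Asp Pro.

10

The –OH-bearing residues are Ser, Thr (aliphatic alcohols), and Tyr (phenol).
Matching residues: Tyr1, Ser2, Ser6, Thr8, Ser11, Ser14, Tyr16, Ser17, Tyr22, Thr23.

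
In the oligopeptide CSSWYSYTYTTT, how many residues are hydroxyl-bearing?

10

The –OH-bearing residues are Ser, Thr (aliphatic alcohols), and Tyr (phenol).
Matching residues: S2, S3, Y5, S6, Y7, T8, Y9, T10, T11, T12.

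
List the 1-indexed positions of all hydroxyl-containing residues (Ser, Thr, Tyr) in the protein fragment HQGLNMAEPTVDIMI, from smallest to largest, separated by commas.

Matching residues: T10.

10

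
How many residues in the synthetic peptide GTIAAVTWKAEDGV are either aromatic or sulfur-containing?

1

Aromatic: F, W, Y. Sulfur-containing: C, M.
Aromatic residues here: W8 (1).
Sulfur-containing residues here: none (0).
The two groups share no amino acid, so total = 1 + 0 = 1.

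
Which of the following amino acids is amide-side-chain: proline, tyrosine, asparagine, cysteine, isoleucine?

asparagine

Only N (asparagine) and Q (glutamine) carry a side-chain carboxamide.
Of the listed options, only asparagine belongs to this group.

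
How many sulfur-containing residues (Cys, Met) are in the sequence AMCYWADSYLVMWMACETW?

Matching residues: M2, C3, M12, M14, C16.

5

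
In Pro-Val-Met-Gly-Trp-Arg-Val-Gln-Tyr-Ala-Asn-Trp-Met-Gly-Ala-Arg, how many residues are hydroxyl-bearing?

1

The –OH-bearing residues are Ser, Thr (aliphatic alcohols), and Tyr (phenol).
Matching residues: Tyr9.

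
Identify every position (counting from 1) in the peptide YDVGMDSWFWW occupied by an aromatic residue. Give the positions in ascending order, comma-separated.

The aromatic amino acids are Phe (F, benzyl), Trp (W, indole), and Tyr (Y, phenol).
Matching residues: Y1, W8, F9, W10, W11.

1, 8, 9, 10, 11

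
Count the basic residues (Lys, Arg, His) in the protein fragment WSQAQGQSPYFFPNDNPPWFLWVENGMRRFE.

2

Matching residues: R28, R29.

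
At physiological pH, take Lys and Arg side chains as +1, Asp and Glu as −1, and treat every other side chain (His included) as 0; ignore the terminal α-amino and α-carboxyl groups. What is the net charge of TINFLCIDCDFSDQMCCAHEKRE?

-3

Positive (K, R): K21, R22 → +2.
Negative (D, E): D8, D10, D13, E20, E23 → −5.
Net charge = (+2) + (−5) = −3.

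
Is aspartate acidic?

Aspartate (D) and glutamate (E) have carboxylic-acid side chains and are the acidic amino acids.
Aspartate is in this group.

Yes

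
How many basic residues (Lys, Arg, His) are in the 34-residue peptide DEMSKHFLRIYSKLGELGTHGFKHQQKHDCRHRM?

Matching residues: K5, H6, R9, K13, H20, K23, H24, K27, H28, R31, H32, R33.

12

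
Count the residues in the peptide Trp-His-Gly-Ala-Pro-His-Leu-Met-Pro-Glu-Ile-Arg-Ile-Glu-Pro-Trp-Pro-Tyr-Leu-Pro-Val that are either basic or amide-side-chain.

3

Basic: H, K, R. Amide-side-chain: N, Q.
Basic residues here: His2, His6, Arg12 (3).
Amide-side-chain residues here: none (0).
The two groups share no amino acid, so total = 3 + 0 = 3.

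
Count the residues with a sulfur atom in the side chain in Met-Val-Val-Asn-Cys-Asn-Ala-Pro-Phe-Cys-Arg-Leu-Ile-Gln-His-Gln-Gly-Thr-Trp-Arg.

Only Cys (C) and Met (M) have a sulfur atom in the side chain.
Matching residues: Met1, Cys5, Cys10.

3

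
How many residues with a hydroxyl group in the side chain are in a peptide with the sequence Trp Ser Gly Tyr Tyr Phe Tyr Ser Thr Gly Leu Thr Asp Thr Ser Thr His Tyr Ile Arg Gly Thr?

12

The –OH-bearing residues are Ser, Thr (aliphatic alcohols), and Tyr (phenol).
Matching residues: Ser2, Tyr4, Tyr5, Tyr7, Ser8, Thr9, Thr12, Thr14, Ser15, Thr16, Tyr18, Thr22.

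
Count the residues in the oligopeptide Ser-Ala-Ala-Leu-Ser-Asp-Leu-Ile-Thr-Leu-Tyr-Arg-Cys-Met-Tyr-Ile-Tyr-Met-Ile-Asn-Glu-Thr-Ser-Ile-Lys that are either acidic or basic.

4

Acidic: D, E. Basic: H, K, R.
Acidic residues here: Asp6, Glu21 (2).
Basic residues here: Arg12, Lys25 (2).
The two groups share no amino acid, so total = 2 + 2 = 4.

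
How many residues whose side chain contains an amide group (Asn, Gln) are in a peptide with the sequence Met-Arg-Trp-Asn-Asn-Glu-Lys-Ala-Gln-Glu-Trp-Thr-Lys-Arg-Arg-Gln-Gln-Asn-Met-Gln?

Matching residues: Asn4, Asn5, Gln9, Gln16, Gln17, Asn18, Gln20.

7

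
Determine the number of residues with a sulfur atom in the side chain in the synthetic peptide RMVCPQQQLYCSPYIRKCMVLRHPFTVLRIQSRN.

5

The sulfur-bearing residues are cysteine (–SH) and methionine (–S–CH₃).
Matching residues: M2, C4, C11, C18, M19.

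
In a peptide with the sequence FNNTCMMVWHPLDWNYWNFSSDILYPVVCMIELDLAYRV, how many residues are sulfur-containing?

The sulfur-bearing residues are cysteine (–SH) and methionine (–S–CH₃).
Matching residues: C5, M6, M7, C29, M30.

5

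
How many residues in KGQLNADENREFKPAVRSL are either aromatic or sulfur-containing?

Aromatic: F, W, Y. Sulfur-containing: C, M.
Aromatic residues here: F12 (1).
Sulfur-containing residues here: none (0).
The two groups share no amino acid, so total = 1 + 0 = 1.

1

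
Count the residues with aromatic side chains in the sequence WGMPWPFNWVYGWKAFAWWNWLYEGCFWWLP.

14

The aromatic amino acids are Phe (F, benzyl), Trp (W, indole), and Tyr (Y, phenol).
Matching residues: W1, W5, F7, W9, Y11, W13, F16, W18, W19, W21, Y23, F27, W28, W29.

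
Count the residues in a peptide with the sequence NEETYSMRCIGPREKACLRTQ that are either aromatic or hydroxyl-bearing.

Aromatic: F, W, Y. Hydroxyl-bearing: S, T, Y.
Aromatic residues here: Y5 (1).
Hydroxyl-bearing residues here: T4, Y5, S6, T20 (4).
Y is in both groups, so the 1 Y residue must not be double-counted.
Total = 1 + 4 − 1 = 4.

4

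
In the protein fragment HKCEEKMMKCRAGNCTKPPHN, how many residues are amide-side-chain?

Only N (asparagine) and Q (glutamine) carry a side-chain carboxamide.
Matching residues: N14, N21.

2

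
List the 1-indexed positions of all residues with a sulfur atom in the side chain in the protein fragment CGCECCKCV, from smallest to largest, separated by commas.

Cysteine (C, thiol) and methionine (M, thioether) are the two sulfur-containing amino acids.
Matching residues: C1, C3, C5, C6, C8.

1, 3, 5, 6, 8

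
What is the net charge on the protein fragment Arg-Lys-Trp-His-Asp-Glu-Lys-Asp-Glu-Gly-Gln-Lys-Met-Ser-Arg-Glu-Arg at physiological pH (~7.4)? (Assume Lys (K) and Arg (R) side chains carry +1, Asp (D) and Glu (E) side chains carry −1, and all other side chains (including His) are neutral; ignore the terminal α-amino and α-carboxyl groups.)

+1

Positive (K, R): Arg1, Lys2, Lys7, Lys12, Arg15, Arg17 → +6.
Negative (D, E): Asp5, Glu6, Asp8, Glu9, Glu16 → −5.
Net charge = (+6) + (−5) = +1.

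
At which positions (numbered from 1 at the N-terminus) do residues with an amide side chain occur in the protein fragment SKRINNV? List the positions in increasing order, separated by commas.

Asparagine (N) and glutamine (Q) have uncharged amide side chains.
Matching residues: N5, N6.

5, 6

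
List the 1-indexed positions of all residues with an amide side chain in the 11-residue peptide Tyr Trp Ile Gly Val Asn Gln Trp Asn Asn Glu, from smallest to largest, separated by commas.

6, 7, 9, 10

Only N (asparagine) and Q (glutamine) carry a side-chain carboxamide.
Matching residues: Asn6, Gln7, Asn9, Asn10.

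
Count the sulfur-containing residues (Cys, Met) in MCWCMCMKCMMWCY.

10

Matching residues: M1, C2, C4, M5, C6, M7, C9, M10, M11, C13.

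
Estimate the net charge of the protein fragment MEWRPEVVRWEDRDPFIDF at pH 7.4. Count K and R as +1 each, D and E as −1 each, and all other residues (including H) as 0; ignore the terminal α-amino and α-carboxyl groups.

-3

Positive (K, R): R4, R9, R13 → +3.
Negative (D, E): E2, E6, E11, D12, D14, D18 → −6.
Net charge = (+3) + (−6) = −3.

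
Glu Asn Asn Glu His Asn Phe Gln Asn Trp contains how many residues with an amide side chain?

5

The amide-side-chain residues are Asn (N) and Gln (Q).
Matching residues: Asn2, Asn3, Asn6, Gln8, Asn9.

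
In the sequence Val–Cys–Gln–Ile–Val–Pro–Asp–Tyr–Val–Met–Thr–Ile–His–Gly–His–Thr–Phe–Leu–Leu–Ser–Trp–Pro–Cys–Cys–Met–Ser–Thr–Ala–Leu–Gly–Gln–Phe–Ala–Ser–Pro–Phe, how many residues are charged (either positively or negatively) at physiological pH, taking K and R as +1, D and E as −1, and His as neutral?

1

Charged side chains at pH ~7.4: K, R (positive); D, E (negative).
Matching residues: Asp7.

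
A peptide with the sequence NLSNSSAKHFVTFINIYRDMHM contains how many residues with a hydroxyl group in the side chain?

5

Serine (S), threonine (T), and tyrosine (Y) each carry a hydroxyl group on the side chain.
Matching residues: S3, S5, S6, T12, Y17.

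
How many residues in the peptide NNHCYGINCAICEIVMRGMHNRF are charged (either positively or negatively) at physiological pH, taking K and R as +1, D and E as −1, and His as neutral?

3

Charged side chains at pH ~7.4: K, R (positive); D, E (negative).
Matching residues: E13, R17, R22.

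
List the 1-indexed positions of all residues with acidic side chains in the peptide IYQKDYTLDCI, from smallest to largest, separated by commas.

5, 9

The acidic residues are Asp (D) and Glu (E), whose side chains end in a carboxylate group.
Matching residues: D5, D9.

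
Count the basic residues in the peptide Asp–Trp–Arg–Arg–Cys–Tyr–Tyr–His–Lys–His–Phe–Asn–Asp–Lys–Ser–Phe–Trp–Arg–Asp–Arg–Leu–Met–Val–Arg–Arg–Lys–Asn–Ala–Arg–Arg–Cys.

13

The basic amino acids are Lys (K), Arg (R), and His (H).
Matching residues: Arg3, Arg4, His8, Lys9, His10, Lys14, Arg18, Arg20, Arg24, Arg25, Lys26, Arg29, Arg30.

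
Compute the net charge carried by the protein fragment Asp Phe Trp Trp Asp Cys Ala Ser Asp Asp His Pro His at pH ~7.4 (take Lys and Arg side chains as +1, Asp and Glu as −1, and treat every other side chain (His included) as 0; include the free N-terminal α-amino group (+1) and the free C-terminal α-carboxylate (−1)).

-4

Positive (K, R): none → +0.
Negative (D, E): Asp1, Asp5, Asp9, Asp10 → −4.
The N-terminus (+1) and C-terminus (−1) cancel.
Net charge = (+0) + (−4) = −4.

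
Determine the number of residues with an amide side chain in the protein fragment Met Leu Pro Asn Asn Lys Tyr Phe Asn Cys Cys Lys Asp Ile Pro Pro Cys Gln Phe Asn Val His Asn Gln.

Asparagine (N) and glutamine (Q) have uncharged amide side chains.
Matching residues: Asn4, Asn5, Asn9, Gln18, Asn20, Asn23, Gln24.

7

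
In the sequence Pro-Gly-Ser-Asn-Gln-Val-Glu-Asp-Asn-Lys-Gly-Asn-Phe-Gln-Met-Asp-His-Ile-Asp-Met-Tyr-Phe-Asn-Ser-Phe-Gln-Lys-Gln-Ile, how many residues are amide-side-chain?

8

The amide-side-chain residues are Asn (N) and Gln (Q).
Matching residues: Asn4, Gln5, Asn9, Asn12, Gln14, Asn23, Gln26, Gln28.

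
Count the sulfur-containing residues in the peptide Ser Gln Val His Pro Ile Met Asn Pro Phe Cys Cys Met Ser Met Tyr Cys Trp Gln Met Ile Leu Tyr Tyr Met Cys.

Only Cys (C) and Met (M) have a sulfur atom in the side chain.
Matching residues: Met7, Cys11, Cys12, Met13, Met15, Cys17, Met20, Met25, Cys26.

9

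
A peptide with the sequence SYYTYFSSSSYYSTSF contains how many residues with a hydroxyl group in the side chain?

Serine (S), threonine (T), and tyrosine (Y) each carry a hydroxyl group on the side chain.
Matching residues: S1, Y2, Y3, T4, Y5, S7, S8, S9, S10, Y11, Y12, S13, T14, S15.

14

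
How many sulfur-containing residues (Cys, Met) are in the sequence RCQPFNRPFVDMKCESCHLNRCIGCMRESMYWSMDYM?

10

Matching residues: C2, M12, C14, C17, C22, C25, M26, M30, M34, M37.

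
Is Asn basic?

The basic amino acids are Lys (K), Arg (R), and His (H).
Asparagine is not in this group.

No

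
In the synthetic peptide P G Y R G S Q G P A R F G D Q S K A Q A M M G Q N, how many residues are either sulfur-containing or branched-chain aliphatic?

Sulfur-containing: C, M. Branched-chain aliphatic: I, L, V.
Sulfur-containing residues here: M21, M22 (2).
Branched-chain aliphatic residues here: none (0).
The two groups share no amino acid, so total = 2 + 0 = 2.

2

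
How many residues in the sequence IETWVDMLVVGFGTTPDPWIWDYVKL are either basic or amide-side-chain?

1

Basic: H, K, R. Amide-side-chain: N, Q.
Basic residues here: K25 (1).
Amide-side-chain residues here: none (0).
The two groups share no amino acid, so total = 1 + 0 = 1.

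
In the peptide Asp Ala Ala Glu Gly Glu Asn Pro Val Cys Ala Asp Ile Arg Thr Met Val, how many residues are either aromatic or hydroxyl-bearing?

1

Aromatic: F, W, Y. Hydroxyl-bearing: S, T, Y.
Aromatic residues here: none (0).
Hydroxyl-bearing residues here: Thr15 (1).
(Y belongs to both groups, but none appear in this sequence.) Total = 0 + 1 = 1.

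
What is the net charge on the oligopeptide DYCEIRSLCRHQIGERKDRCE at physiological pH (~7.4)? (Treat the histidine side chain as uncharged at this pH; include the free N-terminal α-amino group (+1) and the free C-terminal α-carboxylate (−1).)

0

Near pH 7.4, K and R contribute +1 each, D and E contribute −1 each, and every other side chain (His included, as stated) is uncharged.
Positive (K, R): R6, R10, R16, K17, R19 → +5.
Negative (D, E): D1, E4, E15, D18, E21 → −5.
The N-terminus (+1) and C-terminus (−1) cancel.
Net charge = (+5) + (−5) = 0.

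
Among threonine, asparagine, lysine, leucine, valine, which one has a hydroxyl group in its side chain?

threonine

S, T, and Y are the three residues with a side-chain hydroxyl.
Of the listed options, only threonine belongs to this group.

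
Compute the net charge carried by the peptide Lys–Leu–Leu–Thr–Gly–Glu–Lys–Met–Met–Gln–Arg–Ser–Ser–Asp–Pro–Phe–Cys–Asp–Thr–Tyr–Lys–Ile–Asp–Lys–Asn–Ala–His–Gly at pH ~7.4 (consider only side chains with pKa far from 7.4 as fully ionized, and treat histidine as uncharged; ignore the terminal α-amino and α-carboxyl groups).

+1

The side chains ionized at physiological pH are Lys/Arg (+1) and Asp/Glu (−1); with His treated as neutral, nothing else contributes.
Positive (K, R): Lys1, Lys7, Arg11, Lys21, Lys24 → +5.
Negative (D, E): Glu6, Asp14, Asp18, Asp23 → −4.
Net charge = (+5) + (−4) = +1.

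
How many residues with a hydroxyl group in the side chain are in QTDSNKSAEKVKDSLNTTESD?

7

Serine (S), threonine (T), and tyrosine (Y) each carry a hydroxyl group on the side chain.
Matching residues: T2, S4, S7, S14, T17, T18, S20.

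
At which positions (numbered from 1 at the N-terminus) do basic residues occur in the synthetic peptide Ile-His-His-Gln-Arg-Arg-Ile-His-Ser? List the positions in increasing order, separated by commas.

2, 3, 5, 6, 8

The basic amino acids are Lys (K), Arg (R), and His (H).
Matching residues: His2, His3, Arg5, Arg6, His8.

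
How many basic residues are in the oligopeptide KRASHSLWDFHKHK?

7

K, R, and H are the three residues with basic side chains (ε-amine, guanidinium, and imidazole respectively).
Matching residues: K1, R2, H5, H11, K12, H13, K14.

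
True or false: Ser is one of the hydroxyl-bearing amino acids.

The –OH-bearing residues are Ser, Thr (aliphatic alcohols), and Tyr (phenol).
Serine is in this group.

True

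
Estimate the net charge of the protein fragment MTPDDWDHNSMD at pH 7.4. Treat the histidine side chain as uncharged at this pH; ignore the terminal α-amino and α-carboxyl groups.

-4

Near pH 7.4, K and R contribute +1 each, D and E contribute −1 each, and every other side chain (His included, as stated) is uncharged.
Positive (K, R): none → +0.
Negative (D, E): D4, D5, D7, D12 → −4.
Net charge = (+0) + (−4) = −4.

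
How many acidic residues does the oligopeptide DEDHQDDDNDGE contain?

Only D (aspartate) and E (glutamate) carry a side-chain carboxylic acid.
Matching residues: D1, E2, D3, D6, D7, D8, D10, E12.

8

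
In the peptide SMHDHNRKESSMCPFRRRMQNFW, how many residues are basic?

K, R, and H are the three residues with basic side chains (ε-amine, guanidinium, and imidazole respectively).
Matching residues: H3, H5, R7, K8, R16, R17, R18.

7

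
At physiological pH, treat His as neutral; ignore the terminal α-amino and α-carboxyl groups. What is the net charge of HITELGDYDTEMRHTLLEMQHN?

Near pH 7.4, K and R contribute +1 each, D and E contribute −1 each, and every other side chain (His included, as stated) is uncharged.
Positive (K, R): R13 → +1.
Negative (D, E): E4, D7, D9, E11, E18 → −5.
Net charge = (+1) + (−5) = −4.

-4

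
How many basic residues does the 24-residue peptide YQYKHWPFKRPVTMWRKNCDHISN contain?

7

Lysine (K), arginine (R), and histidine (H) have basic, nitrogen-containing side chains.
Matching residues: K4, H5, K9, R10, R16, K17, H21.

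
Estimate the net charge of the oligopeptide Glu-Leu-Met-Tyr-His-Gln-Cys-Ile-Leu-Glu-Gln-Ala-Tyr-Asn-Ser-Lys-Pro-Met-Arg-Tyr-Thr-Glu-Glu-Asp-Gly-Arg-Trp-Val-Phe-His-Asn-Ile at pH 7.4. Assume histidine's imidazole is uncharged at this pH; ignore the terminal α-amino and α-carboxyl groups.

-2

At pH ~7.4 the Lys and Arg side chains are protonated (+1), the Asp and Glu side chains are deprotonated (−1), and with His taken as neutral all other side chains carry no charge.
Positive (K, R): Lys16, Arg19, Arg26 → +3.
Negative (D, E): Glu1, Glu10, Glu22, Glu23, Asp24 → −5.
Net charge = (+3) + (−5) = −2.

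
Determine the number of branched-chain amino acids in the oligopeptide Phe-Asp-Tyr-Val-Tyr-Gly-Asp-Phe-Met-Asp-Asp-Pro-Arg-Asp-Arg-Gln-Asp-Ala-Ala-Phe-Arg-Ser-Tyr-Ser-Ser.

The BCAAs are Val, Leu, and Ile — aliphatic side chains with a branch point.
Matching residues: Val4.

1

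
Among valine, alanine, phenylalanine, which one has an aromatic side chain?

Phenylalanine (F), tryptophan (W), and tyrosine (Y) have aromatic ring side chains.
Of the listed options, only phenylalanine belongs to this group.

phenylalanine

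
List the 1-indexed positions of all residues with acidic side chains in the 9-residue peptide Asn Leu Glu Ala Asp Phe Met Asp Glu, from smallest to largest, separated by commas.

The acidic residues are Asp (D) and Glu (E), whose side chains end in a carboxylate group.
Matching residues: Glu3, Asp5, Asp8, Glu9.

3, 5, 8, 9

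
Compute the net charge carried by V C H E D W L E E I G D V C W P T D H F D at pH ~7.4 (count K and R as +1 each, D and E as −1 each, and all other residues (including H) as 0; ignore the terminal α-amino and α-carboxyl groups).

-7

Positive (K, R): none → +0.
Negative (D, E): E4, D5, E8, E9, D12, D18, D21 → −7.
Net charge = (+0) + (−7) = −7.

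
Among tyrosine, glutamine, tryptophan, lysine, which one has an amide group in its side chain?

glutamine

Only N (asparagine) and Q (glutamine) carry a side-chain carboxamide.
Of the listed options, only glutamine belongs to this group.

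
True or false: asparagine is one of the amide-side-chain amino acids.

Only N (asparagine) and Q (glutamine) carry a side-chain carboxamide.
Asparagine is in this group.

True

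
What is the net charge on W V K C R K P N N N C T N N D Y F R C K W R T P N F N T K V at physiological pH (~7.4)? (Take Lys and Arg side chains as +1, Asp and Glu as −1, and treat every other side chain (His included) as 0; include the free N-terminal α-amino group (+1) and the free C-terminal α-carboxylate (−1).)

+6

Positive (K, R): K3, R5, K6, R18, K20, R22, K29 → +7.
Negative (D, E): D15 → −1.
The N-terminus (+1) and C-terminus (−1) cancel.
Net charge = (+7) + (−1) = +6.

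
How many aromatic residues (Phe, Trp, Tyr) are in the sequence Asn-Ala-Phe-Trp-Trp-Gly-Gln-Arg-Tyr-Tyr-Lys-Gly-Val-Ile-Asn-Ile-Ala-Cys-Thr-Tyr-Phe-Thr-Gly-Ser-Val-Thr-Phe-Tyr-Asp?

Matching residues: Phe3, Trp4, Trp5, Tyr9, Tyr10, Tyr20, Phe21, Phe27, Tyr28.

9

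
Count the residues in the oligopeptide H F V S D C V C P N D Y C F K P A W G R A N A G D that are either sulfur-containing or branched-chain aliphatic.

Sulfur-containing: C, M. Branched-chain aliphatic: I, L, V.
Sulfur-containing residues here: C6, C8, C13 (3).
Branched-chain aliphatic residues here: V3, V7 (2).
The two groups share no amino acid, so total = 3 + 2 = 5.

5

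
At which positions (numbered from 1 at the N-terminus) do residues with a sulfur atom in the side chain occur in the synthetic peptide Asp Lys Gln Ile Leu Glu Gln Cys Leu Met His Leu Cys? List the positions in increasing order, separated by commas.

Only Cys (C) and Met (M) have a sulfur atom in the side chain.
Matching residues: Cys8, Met10, Cys13.

8, 10, 13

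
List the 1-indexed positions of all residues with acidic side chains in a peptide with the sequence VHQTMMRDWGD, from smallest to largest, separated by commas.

Aspartate (D) and glutamate (E) have carboxylic-acid side chains and are the acidic amino acids.
Matching residues: D8, D11.

8, 11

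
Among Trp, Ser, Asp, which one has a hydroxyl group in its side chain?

Serine (S), threonine (T), and tyrosine (Y) each carry a hydroxyl group on the side chain.
Of the listed options, only Ser belongs to this group.

Ser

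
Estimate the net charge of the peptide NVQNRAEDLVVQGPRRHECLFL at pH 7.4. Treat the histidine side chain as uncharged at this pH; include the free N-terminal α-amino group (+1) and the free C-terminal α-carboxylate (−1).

0

Near pH 7.4, K and R contribute +1 each, D and E contribute −1 each, and every other side chain (His included, as stated) is uncharged.
Positive (K, R): R5, R15, R16 → +3.
Negative (D, E): E7, D8, E18 → −3.
The N-terminus (+1) and C-terminus (−1) cancel.
Net charge = (+3) + (−3) = 0.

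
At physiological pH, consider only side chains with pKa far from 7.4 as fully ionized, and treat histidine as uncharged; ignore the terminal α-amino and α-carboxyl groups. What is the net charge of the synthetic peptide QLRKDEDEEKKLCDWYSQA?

-2

The side chains ionized at physiological pH are Lys/Arg (+1) and Asp/Glu (−1); with His treated as neutral, nothing else contributes.
Positive (K, R): R3, K4, K10, K11 → +4.
Negative (D, E): D5, E6, D7, E8, E9, D14 → −6.
Net charge = (+4) + (−6) = −2.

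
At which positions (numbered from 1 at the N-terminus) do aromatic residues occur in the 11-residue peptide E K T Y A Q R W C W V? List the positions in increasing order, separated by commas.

4, 8, 10

F, W, and Y each carry an aromatic ring on the side chain.
Matching residues: Y4, W8, W10.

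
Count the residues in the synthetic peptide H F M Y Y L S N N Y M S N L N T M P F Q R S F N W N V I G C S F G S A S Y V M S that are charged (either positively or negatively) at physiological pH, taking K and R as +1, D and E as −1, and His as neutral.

Charged side chains at pH ~7.4: K, R (positive); D, E (negative).
Matching residues: R21.

1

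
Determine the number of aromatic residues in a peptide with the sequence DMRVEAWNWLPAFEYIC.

The aromatic amino acids are Phe (F, benzyl), Trp (W, indole), and Tyr (Y, phenol).
Matching residues: W7, W9, F13, Y15.

4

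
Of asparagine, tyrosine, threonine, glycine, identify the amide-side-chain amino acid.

The amide-side-chain residues are Asn (N) and Gln (Q).
Of the listed options, only asparagine belongs to this group.

asparagine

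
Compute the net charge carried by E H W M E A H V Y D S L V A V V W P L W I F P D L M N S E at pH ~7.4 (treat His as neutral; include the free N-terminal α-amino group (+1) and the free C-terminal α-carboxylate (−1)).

-5

The side chains ionized at physiological pH are Lys/Arg (+1) and Asp/Glu (−1); with His treated as neutral, nothing else contributes.
Positive (K, R): none → +0.
Negative (D, E): E1, E5, D10, D24, E29 → −5.
The N-terminus (+1) and C-terminus (−1) cancel.
Net charge = (+0) + (−5) = −5.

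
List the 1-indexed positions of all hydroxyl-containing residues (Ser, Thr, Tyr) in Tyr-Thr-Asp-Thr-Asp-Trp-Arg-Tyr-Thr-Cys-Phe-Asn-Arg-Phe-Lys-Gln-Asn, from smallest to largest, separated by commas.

Matching residues: Tyr1, Thr2, Thr4, Tyr8, Thr9.

1, 2, 4, 8, 9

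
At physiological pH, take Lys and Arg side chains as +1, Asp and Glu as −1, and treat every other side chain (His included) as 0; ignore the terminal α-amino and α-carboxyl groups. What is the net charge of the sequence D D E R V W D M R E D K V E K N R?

Positive (K, R): R4, R9, K12, K15, R17 → +5.
Negative (D, E): D1, D2, E3, D7, E10, D11, E14 → −7.
Net charge = (+5) + (−7) = −2.

-2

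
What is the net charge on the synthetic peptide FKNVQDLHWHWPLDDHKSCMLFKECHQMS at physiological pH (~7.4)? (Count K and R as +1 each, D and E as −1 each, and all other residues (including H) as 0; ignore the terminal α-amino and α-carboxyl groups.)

Positive (K, R): K2, K17, K23 → +3.
Negative (D, E): D6, D14, D15, E24 → −4.
Net charge = (+3) + (−4) = −1.

-1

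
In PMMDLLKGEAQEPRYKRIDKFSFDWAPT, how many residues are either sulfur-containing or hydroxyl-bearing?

Sulfur-containing: C, M. Hydroxyl-bearing: S, T, Y.
Sulfur-containing residues here: M2, M3 (2).
Hydroxyl-bearing residues here: Y15, S22, T28 (3).
The two groups share no amino acid, so total = 2 + 3 = 5.

5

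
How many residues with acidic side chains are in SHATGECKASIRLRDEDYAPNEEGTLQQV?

6

The acidic residues are Asp (D) and Glu (E), whose side chains end in a carboxylate group.
Matching residues: E6, D15, E16, D17, E22, E23.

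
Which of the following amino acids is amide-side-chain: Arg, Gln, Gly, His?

The amide-side-chain residues are Asn (N) and Gln (Q).
Of the listed options, only Gln belongs to this group.

Gln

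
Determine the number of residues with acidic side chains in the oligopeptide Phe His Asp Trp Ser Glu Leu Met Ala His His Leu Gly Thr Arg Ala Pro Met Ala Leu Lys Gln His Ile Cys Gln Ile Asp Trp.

The acidic residues are Asp (D) and Glu (E), whose side chains end in a carboxylate group.
Matching residues: Asp3, Glu6, Asp28.

3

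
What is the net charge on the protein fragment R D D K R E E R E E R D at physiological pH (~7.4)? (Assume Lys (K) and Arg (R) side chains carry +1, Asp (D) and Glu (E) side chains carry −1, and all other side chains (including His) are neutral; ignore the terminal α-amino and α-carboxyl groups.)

Positive (K, R): R1, K4, R5, R8, R11 → +5.
Negative (D, E): D2, D3, E6, E7, E9, E10, D12 → −7.
Net charge = (+5) + (−7) = −2.

-2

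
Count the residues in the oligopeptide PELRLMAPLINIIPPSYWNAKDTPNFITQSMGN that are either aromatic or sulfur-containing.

Aromatic: F, W, Y. Sulfur-containing: C, M.
Aromatic residues here: Y17, W18, F26 (3).
Sulfur-containing residues here: M6, M31 (2).
The two groups share no amino acid, so total = 3 + 2 = 5.

5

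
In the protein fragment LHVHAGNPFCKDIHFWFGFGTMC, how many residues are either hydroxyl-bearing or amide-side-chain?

Hydroxyl-bearing: S, T, Y. Amide-side-chain: N, Q.
Hydroxyl-bearing residues here: T21 (1).
Amide-side-chain residues here: N7 (1).
The two groups share no amino acid, so total = 1 + 1 = 2.

2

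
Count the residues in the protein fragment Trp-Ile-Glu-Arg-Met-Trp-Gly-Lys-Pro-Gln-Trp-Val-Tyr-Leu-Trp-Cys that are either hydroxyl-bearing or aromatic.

Hydroxyl-bearing: S, T, Y. Aromatic: F, W, Y.
Hydroxyl-bearing residues here: Tyr13 (1).
Aromatic residues here: Trp1, Trp6, Trp11, Tyr13, Trp15 (5).
Y is in both groups, so the 1 Y residue must not be double-counted.
Total = 1 + 5 − 1 = 5.

5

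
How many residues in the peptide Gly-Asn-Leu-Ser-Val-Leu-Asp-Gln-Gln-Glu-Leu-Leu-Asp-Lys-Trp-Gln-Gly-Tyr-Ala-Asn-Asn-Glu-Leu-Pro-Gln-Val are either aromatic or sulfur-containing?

2

Aromatic: F, W, Y. Sulfur-containing: C, M.
Aromatic residues here: Trp15, Tyr18 (2).
Sulfur-containing residues here: none (0).
The two groups share no amino acid, so total = 2 + 0 = 2.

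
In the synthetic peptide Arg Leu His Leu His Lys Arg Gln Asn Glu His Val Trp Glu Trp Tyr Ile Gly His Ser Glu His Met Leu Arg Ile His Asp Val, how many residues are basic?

10

K, R, and H are the three residues with basic side chains (ε-amine, guanidinium, and imidazole respectively).
Matching residues: Arg1, His3, His5, Lys6, Arg7, His11, His19, His22, Arg25, His27.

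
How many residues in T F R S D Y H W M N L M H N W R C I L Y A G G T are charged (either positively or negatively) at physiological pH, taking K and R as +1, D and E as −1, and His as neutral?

3

Charged side chains at pH ~7.4: K, R (positive); D, E (negative).
Matching residues: R3, D5, R16.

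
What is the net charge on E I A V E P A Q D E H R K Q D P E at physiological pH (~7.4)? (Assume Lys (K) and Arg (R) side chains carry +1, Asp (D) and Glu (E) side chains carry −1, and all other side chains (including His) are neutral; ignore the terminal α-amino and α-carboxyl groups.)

Positive (K, R): R12, K13 → +2.
Negative (D, E): E1, E5, D9, E10, D15, E17 → −6.
Net charge = (+2) + (−6) = −4.

-4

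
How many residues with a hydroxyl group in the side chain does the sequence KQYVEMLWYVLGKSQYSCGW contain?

5

S, T, and Y are the three residues with a side-chain hydroxyl.
Matching residues: Y3, Y9, S14, Y16, S17.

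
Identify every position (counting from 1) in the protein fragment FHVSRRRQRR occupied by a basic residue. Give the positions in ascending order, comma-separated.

2, 5, 6, 7, 9, 10

Matching residues: H2, R5, R6, R7, R9, R10.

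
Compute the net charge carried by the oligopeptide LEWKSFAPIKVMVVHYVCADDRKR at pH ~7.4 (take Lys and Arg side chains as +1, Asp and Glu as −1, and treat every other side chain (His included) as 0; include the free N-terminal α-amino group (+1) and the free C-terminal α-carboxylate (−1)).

+2

Positive (K, R): K4, K10, R22, K23, R24 → +5.
Negative (D, E): E2, D20, D21 → −3.
The N-terminus (+1) and C-terminus (−1) cancel.
Net charge = (+5) + (−3) = +2.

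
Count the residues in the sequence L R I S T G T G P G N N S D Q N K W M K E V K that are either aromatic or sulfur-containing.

2

Aromatic: F, W, Y. Sulfur-containing: C, M.
Aromatic residues here: W18 (1).
Sulfur-containing residues here: M19 (1).
The two groups share no amino acid, so total = 1 + 1 = 2.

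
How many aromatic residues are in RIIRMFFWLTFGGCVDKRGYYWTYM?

Phenylalanine (F), tryptophan (W), and tyrosine (Y) have aromatic ring side chains.
Matching residues: F6, F7, W8, F11, Y20, Y21, W22, Y24.

8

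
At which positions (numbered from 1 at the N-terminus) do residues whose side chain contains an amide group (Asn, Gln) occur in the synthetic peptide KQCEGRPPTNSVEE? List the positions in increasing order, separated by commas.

Matching residues: Q2, N10.

2, 10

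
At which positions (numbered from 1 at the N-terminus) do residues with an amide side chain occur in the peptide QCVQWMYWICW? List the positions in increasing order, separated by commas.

1, 4

Asparagine (N) and glutamine (Q) have uncharged amide side chains.
Matching residues: Q1, Q4.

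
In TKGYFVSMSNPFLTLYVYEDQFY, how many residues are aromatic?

The aromatic amino acids are Phe (F, benzyl), Trp (W, indole), and Tyr (Y, phenol).
Matching residues: Y4, F5, F12, Y16, Y18, F22, Y23.

7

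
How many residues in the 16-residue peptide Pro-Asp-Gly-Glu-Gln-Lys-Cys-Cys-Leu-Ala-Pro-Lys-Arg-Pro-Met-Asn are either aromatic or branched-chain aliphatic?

1

Aromatic: F, W, Y. Branched-chain aliphatic: I, L, V.
Aromatic residues here: none (0).
Branched-chain aliphatic residues here: Leu9 (1).
The two groups share no amino acid, so total = 0 + 1 = 1.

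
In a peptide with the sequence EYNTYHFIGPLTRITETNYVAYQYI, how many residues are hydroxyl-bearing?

S, T, and Y are the three residues with a side-chain hydroxyl.
Matching residues: Y2, T4, Y5, T12, T15, T17, Y19, Y22, Y24.

9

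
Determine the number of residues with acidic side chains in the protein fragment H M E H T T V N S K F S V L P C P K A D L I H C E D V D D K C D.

Aspartate (D) and glutamate (E) have carboxylic-acid side chains and are the acidic amino acids.
Matching residues: E3, D20, E25, D26, D28, D29, D32.

7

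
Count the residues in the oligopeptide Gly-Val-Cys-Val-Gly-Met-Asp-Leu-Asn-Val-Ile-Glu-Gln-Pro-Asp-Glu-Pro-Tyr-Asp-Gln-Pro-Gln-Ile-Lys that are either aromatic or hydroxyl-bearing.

1

Aromatic: F, W, Y. Hydroxyl-bearing: S, T, Y.
Aromatic residues here: Tyr18 (1).
Hydroxyl-bearing residues here: Tyr18 (1).
Y is in both groups, so the 1 Y residue must not be double-counted.
Total = 1 + 1 − 1 = 1.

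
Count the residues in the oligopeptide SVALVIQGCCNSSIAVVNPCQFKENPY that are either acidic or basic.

2

Acidic: D, E. Basic: H, K, R.
Acidic residues here: E24 (1).
Basic residues here: K23 (1).
The two groups share no amino acid, so total = 1 + 1 = 2.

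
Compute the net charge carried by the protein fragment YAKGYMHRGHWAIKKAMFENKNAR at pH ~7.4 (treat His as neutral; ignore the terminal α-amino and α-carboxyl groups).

The side chains ionized at physiological pH are Lys/Arg (+1) and Asp/Glu (−1); with His treated as neutral, nothing else contributes.
Positive (K, R): K3, R8, K14, K15, K21, R24 → +6.
Negative (D, E): E19 → −1.
Net charge = (+6) + (−1) = +5.

+5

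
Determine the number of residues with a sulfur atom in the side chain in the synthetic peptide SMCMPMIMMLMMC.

9

Cysteine (C, thiol) and methionine (M, thioether) are the two sulfur-containing amino acids.
Matching residues: M2, C3, M4, M6, M8, M9, M11, M12, C13.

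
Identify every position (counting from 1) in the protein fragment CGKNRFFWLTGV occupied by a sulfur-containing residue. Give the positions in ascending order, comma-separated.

Only Cys (C) and Met (M) have a sulfur atom in the side chain.
Matching residues: C1.

1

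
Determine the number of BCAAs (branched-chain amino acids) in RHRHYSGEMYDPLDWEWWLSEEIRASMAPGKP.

3

Valine (V), leucine (L), and isoleucine (I) are the branched-chain amino acids.
Matching residues: L13, L19, I23.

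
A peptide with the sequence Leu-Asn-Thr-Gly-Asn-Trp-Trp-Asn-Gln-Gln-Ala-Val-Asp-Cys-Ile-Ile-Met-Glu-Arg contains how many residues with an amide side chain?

Asparagine (N) and glutamine (Q) have uncharged amide side chains.
Matching residues: Asn2, Asn5, Asn8, Gln9, Gln10.

5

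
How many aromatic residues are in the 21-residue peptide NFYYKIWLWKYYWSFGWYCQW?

F, W, and Y each carry an aromatic ring on the side chain.
Matching residues: F2, Y3, Y4, W7, W9, Y11, Y12, W13, F15, W17, Y18, W21.

12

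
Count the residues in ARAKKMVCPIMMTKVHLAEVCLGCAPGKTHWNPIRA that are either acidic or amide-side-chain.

Acidic: D, E. Amide-side-chain: N, Q.
Acidic residues here: E19 (1).
Amide-side-chain residues here: N32 (1).
The two groups share no amino acid, so total = 1 + 1 = 2.

2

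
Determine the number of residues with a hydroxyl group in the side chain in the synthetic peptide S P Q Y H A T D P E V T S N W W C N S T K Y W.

Serine (S), threonine (T), and tyrosine (Y) each carry a hydroxyl group on the side chain.
Matching residues: S1, Y4, T7, T12, S13, S19, T20, Y22.

8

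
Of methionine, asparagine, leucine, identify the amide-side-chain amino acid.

asparagine

Asparagine (N) and glutamine (Q) have uncharged amide side chains.
Of the listed options, only asparagine belongs to this group.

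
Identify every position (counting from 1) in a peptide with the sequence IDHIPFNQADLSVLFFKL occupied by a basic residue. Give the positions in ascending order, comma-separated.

3, 17

Matching residues: H3, K17.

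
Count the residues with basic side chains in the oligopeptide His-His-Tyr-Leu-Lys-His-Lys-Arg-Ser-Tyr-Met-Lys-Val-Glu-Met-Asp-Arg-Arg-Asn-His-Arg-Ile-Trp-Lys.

Lysine (K), arginine (R), and histidine (H) have basic, nitrogen-containing side chains.
Matching residues: His1, His2, Lys5, His6, Lys7, Arg8, Lys12, Arg17, Arg18, His20, Arg21, Lys24.

12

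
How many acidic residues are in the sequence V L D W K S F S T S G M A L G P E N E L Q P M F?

Aspartate (D) and glutamate (E) have carboxylic-acid side chains and are the acidic amino acids.
Matching residues: D3, E17, E19.

3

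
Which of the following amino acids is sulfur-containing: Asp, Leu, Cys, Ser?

Cys

Cysteine (C, thiol) and methionine (M, thioether) are the two sulfur-containing amino acids.
Of the listed options, only Cys belongs to this group.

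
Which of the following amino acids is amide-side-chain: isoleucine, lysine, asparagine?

The amide-side-chain residues are Asn (N) and Gln (Q).
Of the listed options, only asparagine belongs to this group.

asparagine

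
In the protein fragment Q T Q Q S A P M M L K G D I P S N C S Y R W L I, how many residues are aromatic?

The aromatic amino acids are Phe (F, benzyl), Trp (W, indole), and Tyr (Y, phenol).
Matching residues: Y20, W22.

2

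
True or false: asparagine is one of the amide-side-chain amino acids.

Asparagine (N) and glutamine (Q) have uncharged amide side chains.
Asparagine is in this group.

True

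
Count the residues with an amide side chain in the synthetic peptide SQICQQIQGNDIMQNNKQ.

Asparagine (N) and glutamine (Q) have uncharged amide side chains.
Matching residues: Q2, Q5, Q6, Q8, N10, Q14, N15, N16, Q18.

9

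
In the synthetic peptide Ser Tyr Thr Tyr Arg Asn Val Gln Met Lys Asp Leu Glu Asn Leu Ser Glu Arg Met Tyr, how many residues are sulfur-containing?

2

Only Cys (C) and Met (M) have a sulfur atom in the side chain.
Matching residues: Met9, Met19.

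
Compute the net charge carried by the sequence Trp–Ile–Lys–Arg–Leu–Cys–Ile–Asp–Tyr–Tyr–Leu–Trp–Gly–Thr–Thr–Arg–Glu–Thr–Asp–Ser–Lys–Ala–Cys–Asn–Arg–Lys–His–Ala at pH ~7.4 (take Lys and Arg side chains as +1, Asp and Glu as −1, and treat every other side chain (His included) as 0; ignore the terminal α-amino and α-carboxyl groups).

Positive (K, R): Lys3, Arg4, Arg16, Lys21, Arg25, Lys26 → +6.
Negative (D, E): Asp8, Glu17, Asp19 → −3.
Net charge = (+6) + (−3) = +3.

+3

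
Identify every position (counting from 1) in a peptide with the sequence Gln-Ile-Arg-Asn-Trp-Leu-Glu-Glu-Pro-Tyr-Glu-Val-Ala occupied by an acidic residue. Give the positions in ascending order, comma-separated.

Matching residues: Glu7, Glu8, Glu11.

7, 8, 11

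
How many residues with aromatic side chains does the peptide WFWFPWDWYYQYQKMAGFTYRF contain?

12

The aromatic amino acids are Phe (F, benzyl), Trp (W, indole), and Tyr (Y, phenol).
Matching residues: W1, F2, W3, F4, W6, W8, Y9, Y10, Y12, F18, Y20, F22.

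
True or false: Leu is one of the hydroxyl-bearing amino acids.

False

S, T, and Y are the three residues with a side-chain hydroxyl.
Leucine is not in this group.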